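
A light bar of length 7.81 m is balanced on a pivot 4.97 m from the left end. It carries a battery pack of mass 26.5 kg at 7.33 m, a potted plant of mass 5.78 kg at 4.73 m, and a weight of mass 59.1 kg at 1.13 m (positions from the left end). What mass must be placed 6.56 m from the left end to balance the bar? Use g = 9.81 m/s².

Take moments about the pivot (at 4.97 m from the left end).
Battery pack: 26.5 × 9.81 = 260 N down at 7.33 m → arm 2.36 m, τ = 260 × 2.36 = 613.6 N·m clockwise.
Potted plant: 5.78 × 9.81 = 56.7 N down at 4.73 m → arm 0.24 m, τ = 56.7 × 0.24 = 13.61 N·m counterclockwise.
Weight: 59.1 × 9.81 = 579.8 N down at 1.13 m → arm 3.84 m, τ = 579.8 × 3.84 = 2226 N·m counterclockwise.
Net moment of known loads = 1626 N·m counterclockwise.
An unknown mass m at 6.56 m has arm 1.59 m; its moment is m·g·1.59 clockwise.
For rotational equilibrium, m × 9.81 × 1.59 = 1626, so m = 1626 / (9.81 × 1.59) = 104 kg.

m ≈ 104 kg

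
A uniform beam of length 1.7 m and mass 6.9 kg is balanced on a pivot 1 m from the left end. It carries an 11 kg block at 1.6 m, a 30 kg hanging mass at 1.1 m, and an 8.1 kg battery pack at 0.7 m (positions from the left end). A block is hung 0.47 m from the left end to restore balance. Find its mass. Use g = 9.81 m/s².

About the pivot (at 1 m from the left end):
Beam weight: 6.9 × 9.81 = 67.69 N down at 0.85 m → arm 0.15 m, τ = 67.69 × 0.15 = 10.15 N·m counterclockwise.
Block: 11 × 9.81 = 107.9 N down at 1.6 m → arm 0.6 m, τ = 107.9 × 0.6 = 64.74 N·m clockwise.
Hanging mass: 30 × 9.81 = 294.3 N down at 1.1 m → arm 0.1 m, τ = 294.3 × 0.1 = 29.43 N·m clockwise.
Battery pack: 8.1 × 9.81 = 79.46 N down at 0.7 m → arm 0.3 m, τ = 79.46 × 0.3 = 23.84 N·m counterclockwise.
Net moment of known loads = 60.18 N·m clockwise.
An unknown mass m at 0.47 m has arm 0.53 m; its moment is m·g·0.53 counterclockwise.
For rotational equilibrium, m × 9.81 × 0.53 = 60.18, so m = 60.18 / (9.81 × 0.53) = 11.6 kg.

m ≈ 11.6 kg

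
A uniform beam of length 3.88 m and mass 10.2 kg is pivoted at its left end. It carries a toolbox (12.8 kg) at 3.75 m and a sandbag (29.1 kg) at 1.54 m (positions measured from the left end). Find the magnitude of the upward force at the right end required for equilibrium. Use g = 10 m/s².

F ≈ 290 N

Taking torques about the left end:
Beam weight: 10.2 × 10 = 102 N down at 1.94 m → arm 1.94 m, τ = 102 × 1.94 = 197.9 N·m clockwise.
Toolbox: 12.8 × 10 = 128 N down at 3.75 m → arm 3.75 m, τ = 128 × 3.75 = 480 N·m clockwise.
Sandbag: 29.1 × 10 = 291 N down at 1.54 m → arm 1.54 m, τ = 291 × 1.54 = 448.1 N·m clockwise.
Net moment of the loads = 1126 N·m clockwise.
The upward force F acts at the right end, arm 3.88 m, giving F × 3.88 counterclockwise.
For rotational equilibrium, F × 3.88 = 1126, so F = 1126 / 3.88 = 290 N.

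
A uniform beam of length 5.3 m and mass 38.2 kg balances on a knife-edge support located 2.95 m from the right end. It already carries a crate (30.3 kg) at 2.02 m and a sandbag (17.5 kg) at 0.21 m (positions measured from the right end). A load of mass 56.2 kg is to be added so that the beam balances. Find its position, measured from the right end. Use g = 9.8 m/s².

Take moments about the knife-edge support (at 2.95 m from the right end).
Beam weight: 38.2 × 9.8 = 374.4 N down at 2.65 m → arm 0.3 m, τ = 374.4 × 0.3 = 112.3 N·m clockwise.
Crate: 30.3 × 9.8 = 296.9 N down at 2.02 m → arm 0.93 m, τ = 296.9 × 0.93 = 276.1 N·m clockwise.
Sandbag: 17.5 × 9.8 = 171.5 N down at 0.21 m → arm 2.74 m, τ = 171.5 × 2.74 = 469.9 N·m clockwise.
Net moment of existing loads = 858.3 N·m clockwise.
The load weighs 56.2 × 9.8 = 550.8 N and must supply an equal counterclockwise moment, so its lever arm about the knife-edge support is 858.3 / 550.8 = 1.56 m.
That puts it at 2.95 + 1.56 = 4.51 m from the right end.

x ≈ 4.51 m from the right end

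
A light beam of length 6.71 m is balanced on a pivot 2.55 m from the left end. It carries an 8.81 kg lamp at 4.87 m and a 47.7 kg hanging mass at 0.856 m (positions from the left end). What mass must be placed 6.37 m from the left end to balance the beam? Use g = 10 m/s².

Choose the pivot (at 2.55 m from the left end) as the axis so the support reaction has zero arm there.
Lamp: 8.81 × 10 = 88.1 N down at 4.87 m → arm 2.32 m, τ = 88.1 × 2.32 = 204.4 N·m clockwise.
Hanging mass: 47.7 × 10 = 477 N down at 0.856 m → arm 1.694 m, τ = 477 × 1.694 = 808 N·m counterclockwise.
Net moment of known loads = 603.6 N·m counterclockwise.
An unknown mass m at 6.37 m has arm 3.82 m; its moment is m·g·3.82 clockwise.
Setting net torque to zero: m × 10 × 3.82 = 603.6 → m = 603.6 / (10 × 3.82) = 15.8 kg.

m ≈ 15.8 kg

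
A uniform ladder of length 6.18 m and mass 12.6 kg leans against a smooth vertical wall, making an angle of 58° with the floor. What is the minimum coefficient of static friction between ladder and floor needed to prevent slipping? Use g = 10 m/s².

μ_min ≈ 0.312

Taking torques about the foot of the ladder:
Ladder weight 12.6×10 = 126 N acts at 3.09 m along the ladder; its horizontal arm is 3.09·cos58° = 1.637 m → τ = 206.3 N·m clockwise.
Wall normal N acts horizontally at the top; its moment arm is the height L sinθ = 6.18·sin58° = 5.241 m, counterclockwise.
Στ = 0 ⇒ N × 5.241 = 206.3 ⇒ N = 39.36 N.
ΣFx = 0 ⇒ f = N_wall = 39.36 N. ΣFy = 0 ⇒ N_floor = 126 N.
μ_min = f / N_floor = 39.36 / 126 = 0.312.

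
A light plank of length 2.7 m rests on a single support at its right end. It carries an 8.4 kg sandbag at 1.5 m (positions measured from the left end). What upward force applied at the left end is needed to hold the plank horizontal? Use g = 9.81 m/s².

F ≈ 36.6 N

Choose the right end as the axis so the unknown pivot reaction has zero arm there.
Sandbag: 8.4 × 9.81 = 82.4 N down at 1.5 m → arm 1.2 m, τ = 82.4 × 1.2 = 98.88 N·m counterclockwise.
Net moment of the loads = 98.88 N·m counterclockwise.
The upward force F acts at the left end, arm 2.7 m, giving F × 2.7 clockwise.
For rotational equilibrium, F × 2.7 = 98.88, so F = 98.88 / 2.7 = 36.6 N.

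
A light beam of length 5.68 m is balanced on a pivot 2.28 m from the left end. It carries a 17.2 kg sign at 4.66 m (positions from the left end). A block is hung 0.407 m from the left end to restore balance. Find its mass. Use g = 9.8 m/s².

m ≈ 21.9 kg

Choose the pivot (at 2.28 m from the left end) as the axis so the support reaction has zero arm there.
Sign: 17.2 × 9.8 = 168.6 N down at 4.66 m → arm 2.38 m, τ = 168.6 × 2.38 = 401.3 N·m clockwise.
Net moment of known loads = 401.3 N·m clockwise.
An unknown mass m at 0.407 m has arm 1.873 m; its moment is m·g·1.873 counterclockwise.
Balancing moments: m × 9.8 × 1.873 = 401.3, giving m = 401.3 / (9.8 × 1.873) = 21.9 kg.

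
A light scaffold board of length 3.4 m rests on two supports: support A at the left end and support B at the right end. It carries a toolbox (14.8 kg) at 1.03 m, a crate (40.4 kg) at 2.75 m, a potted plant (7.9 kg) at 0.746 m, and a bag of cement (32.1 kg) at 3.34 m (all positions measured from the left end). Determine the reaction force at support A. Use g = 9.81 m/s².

Choose support B as the axis so its reaction then has zero moment arm.
Toolbox: 14.8 × 9.81 = 145.2 N down at 1.03 m → arm 2.37 m, τ = 145.2 × 2.37 = 344.1 N·m counterclockwise.
Crate: 40.4 × 9.81 = 396.3 N down at 2.75 m → arm 0.65 m, τ = 396.3 × 0.65 = 257.6 N·m counterclockwise.
Potted plant: 7.9 × 9.81 = 77.5 N down at 0.746 m → arm 2.654 m, τ = 77.5 × 2.654 = 205.7 N·m counterclockwise.
Bag of cement: 32.1 × 9.81 = 314.9 N down at 3.34 m → arm 0.06 m, τ = 314.9 × 0.06 = 18.89 N·m counterclockwise.
Net load moment about support B = 826.3 N·m counterclockwise.
Reaction R at support A is upward at 0 m, arm 3.4 m → moment R × 3.4 clockwise.
Setting net torque to zero: R × 3.4 = 826.3 → R = 243 N.

R_A ≈ 243 N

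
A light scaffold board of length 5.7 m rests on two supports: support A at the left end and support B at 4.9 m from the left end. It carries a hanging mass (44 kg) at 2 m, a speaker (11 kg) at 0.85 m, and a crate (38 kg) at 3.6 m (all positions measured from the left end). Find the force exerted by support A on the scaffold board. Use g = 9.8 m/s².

R_A ≈ 443 N

About support B:
Hanging mass: 44 × 9.8 = 431.2 N down at 2 m → arm 2.9 m, τ = 431.2 × 2.9 = 1250 N·m counterclockwise.
Speaker: 11 × 9.8 = 107.8 N down at 0.85 m → arm 4.05 m, τ = 107.8 × 4.05 = 436.6 N·m counterclockwise.
Crate: 38 × 9.8 = 372.4 N down at 3.6 m → arm 1.3 m, τ = 372.4 × 1.3 = 484.1 N·m counterclockwise.
Net load moment about support B = 2171 N·m counterclockwise.
Reaction R at support A is upward at 0 m, arm 4.9 m → moment R × 4.9 clockwise.
Setting net torque to zero: R × 4.9 = 2171 → R = 443 N.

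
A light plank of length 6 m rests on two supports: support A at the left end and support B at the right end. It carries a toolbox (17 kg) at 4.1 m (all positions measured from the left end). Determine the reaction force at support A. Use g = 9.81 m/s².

R_A ≈ 52.8 N

Sum moments about support B (its reaction then has zero moment arm).
Toolbox: 17 × 9.81 = 166.8 N down at 4.1 m → arm 1.9 m, τ = 166.8 × 1.9 = 316.9 N·m counterclockwise.
Net load moment about support B = 316.9 N·m counterclockwise.
Reaction R at support A is upward at 0 m, arm 6 m → moment R × 6 clockwise.
Setting net torque to zero: R × 6 = 316.9 → R = 52.8 N.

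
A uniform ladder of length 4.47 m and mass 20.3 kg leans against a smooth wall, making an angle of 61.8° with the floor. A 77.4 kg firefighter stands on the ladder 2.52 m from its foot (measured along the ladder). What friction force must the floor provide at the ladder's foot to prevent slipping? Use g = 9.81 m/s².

Taking torques about the foot of the ladder:
Ladder weight 20.3×9.81 = 199.1 N acts at 2.235 m along the ladder; its horizontal arm is 2.235·cos61.8° = 1.056 m → τ = 210.2 N·m clockwise.
Firefighter: 77.4×9.81 = 759.3 N at 2.52 m → arm 1.191 m → τ = 904.3 N·m clockwise.
Wall normal N acts horizontally at the top; its moment arm is the height L sinθ = 4.47·sin61.8° = 3.939 m, counterclockwise.
Setting net torque to zero: N × 3.939 = 1114 → N = 283 N.
ΣFx = 0: friction at the foot balances the wall's push, so f = N_wall = 283 N.

f ≈ 283 N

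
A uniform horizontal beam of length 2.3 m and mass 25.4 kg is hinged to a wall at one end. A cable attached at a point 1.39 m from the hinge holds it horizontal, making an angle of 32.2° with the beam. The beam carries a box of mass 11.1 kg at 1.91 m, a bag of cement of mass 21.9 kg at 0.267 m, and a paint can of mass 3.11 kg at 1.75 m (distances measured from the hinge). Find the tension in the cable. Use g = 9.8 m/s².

Taking torques about the hinge:
Beam weight: 25.4 × 9.8 = 248.9 N down at 1.15 m → arm 1.15 m, τ = 248.9 × 1.15 = 286.2 N·m clockwise.
Box: 11.1 × 9.8 = 108.8 N down at 1.91 m → arm 1.91 m, τ = 108.8 × 1.91 = 207.8 N·m clockwise.
Bag of cement: 21.9 × 9.8 = 214.6 N down at 0.267 m → arm 0.267 m, τ = 214.6 × 0.267 = 57.3 N·m clockwise.
Paint can: 3.11 × 9.8 = 30.48 N down at 1.75 m → arm 1.75 m, τ = 30.48 × 1.75 = 53.34 N·m clockwise.
Total clockwise load moment = 604.6 N·m.
The cable tension T acts at 1.39 m; only its component perpendicular to the beam, T sinθ, produces torque. sin 32.2° = 0.5329.
For rotational equilibrium, T × 1.39 × 0.5329 = 604.6, so T = 604.6 / 0.7407 = 816 N.

T ≈ 816 N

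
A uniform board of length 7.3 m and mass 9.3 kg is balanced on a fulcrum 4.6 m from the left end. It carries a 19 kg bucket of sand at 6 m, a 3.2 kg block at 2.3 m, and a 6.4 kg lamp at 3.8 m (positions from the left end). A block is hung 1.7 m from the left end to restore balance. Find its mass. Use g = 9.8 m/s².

m ≈ 1.82 kg

Taking torques about the fulcrum (at 4.6 m from the left end):
Beam weight: 9.3 × 9.8 = 91.14 N down at 3.65 m → arm 0.95 m, τ = 91.14 × 0.95 = 86.58 N·m counterclockwise.
Bucket of sand: 19 × 9.8 = 186.2 N down at 6 m → arm 1.4 m, τ = 186.2 × 1.4 = 260.7 N·m clockwise.
Block: 3.2 × 9.8 = 31.36 N down at 2.3 m → arm 2.3 m, τ = 31.36 × 2.3 = 72.13 N·m counterclockwise.
Lamp: 6.4 × 9.8 = 62.72 N down at 3.8 m → arm 0.8 m, τ = 62.72 × 0.8 = 50.18 N·m counterclockwise.
Net moment of known loads = 51.81 N·m clockwise.
An unknown mass m at 1.7 m has arm 2.9 m; its moment is m·g·2.9 counterclockwise.
Στ = 0 ⇒ m × 9.8 × 2.9 = 51.81 ⇒ m = 51.81 / (9.8 × 2.9) = 1.82 kg.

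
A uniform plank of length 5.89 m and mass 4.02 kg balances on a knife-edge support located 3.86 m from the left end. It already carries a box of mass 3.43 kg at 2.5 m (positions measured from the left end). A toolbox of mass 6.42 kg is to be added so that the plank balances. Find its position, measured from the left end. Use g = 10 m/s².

x ≈ 5.16 m from the left end

Taking torques about the knife-edge support (at 3.86 m from the left end):
Beam weight: 4.02 × 10 = 40.2 N down at 2.945 m → arm 0.915 m, τ = 40.2 × 0.915 = 36.78 N·m counterclockwise.
Box: 3.43 × 10 = 34.3 N down at 2.5 m → arm 1.36 m, τ = 34.3 × 1.36 = 46.65 N·m counterclockwise.
Net moment of existing loads = 83.43 N·m counterclockwise.
The toolbox weighs 6.42 × 10 = 64.2 N and must supply an equal clockwise moment, so its lever arm about the knife-edge support is 83.43 / 64.2 = 1.3 m.
That puts it at 3.86 + 1.3 = 5.16 m from the left end.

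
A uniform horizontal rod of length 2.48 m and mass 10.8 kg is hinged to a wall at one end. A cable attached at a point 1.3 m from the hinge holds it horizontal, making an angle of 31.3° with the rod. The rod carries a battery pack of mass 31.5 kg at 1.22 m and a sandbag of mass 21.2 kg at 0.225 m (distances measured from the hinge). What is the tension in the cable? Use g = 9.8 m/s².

T ≈ 821 N

Take moments about the hinge.
Beam weight: 10.8 × 9.8 = 105.8 N down at 1.24 m → arm 1.24 m, τ = 105.8 × 1.24 = 131.2 N·m clockwise.
Battery pack: 31.5 × 9.8 = 308.7 N down at 1.22 m → arm 1.22 m, τ = 308.7 × 1.22 = 376.6 N·m clockwise.
Sandbag: 21.2 × 9.8 = 207.8 N down at 0.225 m → arm 0.225 m, τ = 207.8 × 0.225 = 46.76 N·m clockwise.
Total clockwise load moment = 554.6 N·m.
The cable tension T acts at 1.3 m; only its component perpendicular to the rod, T sinθ, produces torque. sin 31.3° = 0.5195.
Balancing moments: T × 1.3 × 0.5195 = 554.6, giving T = 554.6 / 0.6754 = 821 N.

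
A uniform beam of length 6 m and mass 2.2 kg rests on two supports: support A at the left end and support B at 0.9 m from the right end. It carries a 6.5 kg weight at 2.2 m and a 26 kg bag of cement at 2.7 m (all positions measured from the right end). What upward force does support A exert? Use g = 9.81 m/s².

R_A ≈ 115 N

Sum moments about support B (its reaction then has zero moment arm).
Beam weight: 2.2 × 9.81 = 21.58 N down at 3 m → arm 2.1 m, τ = 21.58 × 2.1 = 45.32 N·m counterclockwise.
Weight: 6.5 × 9.81 = 63.77 N down at 2.2 m → arm 1.3 m, τ = 63.77 × 1.3 = 82.9 N·m counterclockwise.
Bag of cement: 26 × 9.81 = 255.1 N down at 2.7 m → arm 1.8 m, τ = 255.1 × 1.8 = 459.2 N·m counterclockwise.
Net load moment about support B = 587.4 N·m counterclockwise.
Reaction R at support A is upward at 6 m, arm 5.1 m → moment R × 5.1 clockwise.
Στ = 0 ⇒ R × 5.1 = 587.4 ⇒ R = 115 N.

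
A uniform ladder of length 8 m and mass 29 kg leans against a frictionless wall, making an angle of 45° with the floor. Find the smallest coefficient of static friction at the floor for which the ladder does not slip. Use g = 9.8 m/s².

μ_min ≈ 0.5

About the foot of the ladder:
Ladder weight 29×9.8 = 284.2 N acts at 4 m along the ladder; its horizontal arm is 4·cos45° = 2.828 m → τ = 803.7 N·m clockwise.
Wall normal N acts horizontally at the top; its moment arm is the height L sinθ = 8·sin45° = 5.657 m, counterclockwise.
Στ = 0 ⇒ N × 5.657 = 803.7 ⇒ N = 142.1 N.
ΣFx = 0 ⇒ f = N_wall = 142.1 N. ΣFy = 0 ⇒ N_floor = 284.2 N.
μ_min = f / N_floor = 142.1 / 284.2 = 0.5.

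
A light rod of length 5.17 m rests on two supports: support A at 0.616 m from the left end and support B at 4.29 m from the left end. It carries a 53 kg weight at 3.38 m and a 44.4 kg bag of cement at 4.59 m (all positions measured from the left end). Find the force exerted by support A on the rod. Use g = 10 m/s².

Taking torques about support B:
Weight: 53 × 10 = 530 N down at 3.38 m → arm 0.91 m, τ = 530 × 0.91 = 482.3 N·m counterclockwise.
Bag of cement: 44.4 × 10 = 444 N down at 4.59 m → arm 0.3 m, τ = 444 × 0.3 = 133.2 N·m clockwise.
Net load moment about support B = 349.1 N·m counterclockwise.
Reaction R at support A is upward at 0.616 m, arm 3.674 m → moment R × 3.674 clockwise.
For rotational equilibrium, R × 3.674 = 349.1, so R = 95 N.

R_A ≈ 95 N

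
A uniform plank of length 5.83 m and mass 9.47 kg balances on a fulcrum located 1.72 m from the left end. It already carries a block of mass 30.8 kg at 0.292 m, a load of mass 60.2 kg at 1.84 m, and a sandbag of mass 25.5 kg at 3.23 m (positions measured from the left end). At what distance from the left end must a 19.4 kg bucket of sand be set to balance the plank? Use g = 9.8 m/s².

Choose the fulcrum (at 1.72 m from the left end) as the axis so the support reaction has zero arm there.
Beam weight: 9.47 × 9.8 = 92.81 N down at 2.915 m → arm 1.195 m, τ = 92.81 × 1.195 = 110.9 N·m clockwise.
Block: 30.8 × 9.8 = 301.8 N down at 0.292 m → arm 1.428 m, τ = 301.8 × 1.428 = 431 N·m counterclockwise.
Load: 60.2 × 9.8 = 590 N down at 1.84 m → arm 0.12 m, τ = 590 × 0.12 = 70.8 N·m clockwise.
Sandbag: 25.5 × 9.8 = 249.9 N down at 3.23 m → arm 1.51 m, τ = 249.9 × 1.51 = 377.3 N·m clockwise.
Net moment of existing loads = 128 N·m clockwise.
The bucket of sand weighs 19.4 × 9.8 = 190.1 N and must supply an equal counterclockwise moment, so its lever arm about the fulcrum is 128 / 190.1 = 0.673 m.
That puts it at 1.72 − 0.673 = 1.05 m from the left end.

x ≈ 1.05 m from the left end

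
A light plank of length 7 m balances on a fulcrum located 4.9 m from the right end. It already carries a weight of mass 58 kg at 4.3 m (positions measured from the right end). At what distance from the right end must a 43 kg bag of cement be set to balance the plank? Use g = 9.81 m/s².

Taking torques about the fulcrum (at 4.9 m from the right end):
Weight: 58 × 9.81 = 569 N down at 4.3 m → arm 0.6 m, τ = 569 × 0.6 = 341.4 N·m clockwise.
Net moment of existing loads = 341.4 N·m clockwise.
The bag of cement weighs 43 × 9.81 = 421.8 N and must supply an equal counterclockwise moment, so its lever arm about the fulcrum is 341.4 / 421.8 = 0.809 m.
That puts it at 4.9 + 0.809 = 5.71 m from the right end.

x ≈ 5.71 m from the right end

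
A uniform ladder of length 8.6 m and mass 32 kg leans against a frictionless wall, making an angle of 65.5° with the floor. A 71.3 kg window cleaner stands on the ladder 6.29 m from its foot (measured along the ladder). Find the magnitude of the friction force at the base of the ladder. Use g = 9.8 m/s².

About the foot of the ladder:
Ladder weight 32×9.8 = 313.6 N acts at 4.3 m along the ladder; its horizontal arm is 4.3·cos65.5° = 1.783 m → τ = 559.1 N·m clockwise.
Window cleaner: 71.3×9.8 = 698.7 N at 6.29 m → arm 2.608 m → τ = 1822 N·m clockwise.
Wall normal N acts horizontally at the top; its moment arm is the height L sinθ = 8.6·sin65.5° = 7.826 m, counterclockwise.
Στ = 0 ⇒ N × 7.826 = 2381 ⇒ N = 304 N.
ΣFx = 0: friction at the foot balances the wall's push, so f = N_wall = 304 N.

f ≈ 304 N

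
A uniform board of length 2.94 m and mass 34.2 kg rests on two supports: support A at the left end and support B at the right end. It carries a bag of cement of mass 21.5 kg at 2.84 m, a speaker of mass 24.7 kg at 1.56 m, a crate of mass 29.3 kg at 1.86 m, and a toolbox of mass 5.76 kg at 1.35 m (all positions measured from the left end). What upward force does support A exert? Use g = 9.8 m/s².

Taking torques about support B:
Beam weight: 34.2 × 9.8 = 335.2 N down at 1.47 m → arm 1.47 m, τ = 335.2 × 1.47 = 492.7 N·m counterclockwise.
Bag of cement: 21.5 × 9.8 = 210.7 N down at 2.84 m → arm 0.1 m, τ = 210.7 × 0.1 = 21.07 N·m counterclockwise.
Speaker: 24.7 × 9.8 = 242.1 N down at 1.56 m → arm 1.38 m, τ = 242.1 × 1.38 = 334.1 N·m counterclockwise.
Crate: 29.3 × 9.8 = 287.1 N down at 1.86 m → arm 1.08 m, τ = 287.1 × 1.08 = 310.1 N·m counterclockwise.
Toolbox: 5.76 × 9.8 = 56.45 N down at 1.35 m → arm 1.59 m, τ = 56.45 × 1.59 = 89.76 N·m counterclockwise.
Net load moment about support B = 1248 N·m counterclockwise.
Reaction R at support A is upward at 0 m, arm 2.94 m → moment R × 2.94 clockwise.
Setting net torque to zero: R × 2.94 = 1248 → R = 424 N.

R_A ≈ 424 N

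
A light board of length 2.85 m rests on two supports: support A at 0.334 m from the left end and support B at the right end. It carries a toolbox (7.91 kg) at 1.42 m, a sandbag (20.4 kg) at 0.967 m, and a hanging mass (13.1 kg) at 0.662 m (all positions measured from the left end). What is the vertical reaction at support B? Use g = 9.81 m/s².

R_B ≈ 101 N

About support A:
Toolbox: 7.91 × 9.81 = 77.6 N down at 1.42 m → arm 1.086 m, τ = 77.6 × 1.086 = 84.27 N·m clockwise.
Sandbag: 20.4 × 9.81 = 200.1 N down at 0.967 m → arm 0.633 m, τ = 200.1 × 0.633 = 126.7 N·m clockwise.
Hanging mass: 13.1 × 9.81 = 128.5 N down at 0.662 m → arm 0.328 m, τ = 128.5 × 0.328 = 42.15 N·m clockwise.
Net load moment about support A = 253.1 N·m clockwise.
Reaction R at support B is upward at 2.85 m, arm 2.516 m → moment R × 2.516 counterclockwise.
Στ = 0 ⇒ R × 2.516 = 253.1 ⇒ R = 101 N.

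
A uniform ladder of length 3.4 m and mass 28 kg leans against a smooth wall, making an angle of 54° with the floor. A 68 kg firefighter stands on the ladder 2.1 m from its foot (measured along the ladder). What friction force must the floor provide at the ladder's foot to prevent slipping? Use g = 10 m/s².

Sum moments about the foot of the ladder (the floor normal and friction both act there and drop out).
Ladder weight 28×10 = 280 N acts at 1.7 m along the ladder; its horizontal arm is 1.7·cos54° = 0.9992 m → τ = 279.8 N·m clockwise.
Firefighter: 68×10 = 680 N at 2.1 m → arm 1.234 m → τ = 839.1 N·m clockwise.
Wall normal N acts horizontally at the top; its moment arm is the height L sinθ = 3.4·sin54° = 2.751 m, counterclockwise.
Setting net torque to zero: N × 2.751 = 1119 → N = 407 N.
ΣFx = 0: friction at the foot balances the wall's push, so f = N_wall = 407 N.

f ≈ 407 N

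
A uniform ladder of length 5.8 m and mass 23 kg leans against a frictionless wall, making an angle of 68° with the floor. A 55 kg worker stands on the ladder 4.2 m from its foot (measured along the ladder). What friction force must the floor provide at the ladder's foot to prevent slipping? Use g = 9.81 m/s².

f ≈ 203 N

Sum moments about the foot of the ladder (the floor normal and friction both act there and drop out).
Ladder weight 23×9.81 = 225.6 N acts at 2.9 m along the ladder; its horizontal arm is 2.9·cos68° = 1.086 m → τ = 245 N·m clockwise.
Worker: 55×9.81 = 539.6 N at 4.2 m → arm 1.573 m → τ = 848.8 N·m clockwise.
Wall normal N acts horizontally at the top; its moment arm is the height L sinθ = 5.8·sin68° = 5.378 m, counterclockwise.
Στ = 0 ⇒ N × 5.378 = 1094 ⇒ N = 203 N.
ΣFx = 0: friction at the foot balances the wall's push, so f = N_wall = 203 N.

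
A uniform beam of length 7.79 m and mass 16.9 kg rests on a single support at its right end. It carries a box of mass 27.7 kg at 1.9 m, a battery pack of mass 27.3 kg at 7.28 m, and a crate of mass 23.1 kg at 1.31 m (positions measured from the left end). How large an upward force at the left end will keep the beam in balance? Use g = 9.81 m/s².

F ≈ 494 N

About the right end:
Beam weight: 16.9 × 9.81 = 165.8 N down at 3.895 m → arm 3.895 m, τ = 165.8 × 3.895 = 645.8 N·m counterclockwise.
Box: 27.7 × 9.81 = 271.7 N down at 1.9 m → arm 5.89 m, τ = 271.7 × 5.89 = 1600 N·m counterclockwise.
Battery pack: 27.3 × 9.81 = 267.8 N down at 7.28 m → arm 0.51 m, τ = 267.8 × 0.51 = 136.6 N·m counterclockwise.
Crate: 23.1 × 9.81 = 226.6 N down at 1.31 m → arm 6.48 m, τ = 226.6 × 6.48 = 1468 N·m counterclockwise.
Net moment of the loads = 3850 N·m counterclockwise.
The upward force F acts at the left end, arm 7.79 m, giving F × 7.79 clockwise.
Στ = 0 ⇒ F × 7.79 = 3850 ⇒ F = 3850 / 7.79 = 494 N.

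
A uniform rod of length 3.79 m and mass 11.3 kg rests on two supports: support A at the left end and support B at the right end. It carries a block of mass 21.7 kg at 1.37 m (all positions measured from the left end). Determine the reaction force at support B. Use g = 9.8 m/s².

Choose support A as the axis so its reaction then has zero moment arm.
Beam weight: 11.3 × 9.8 = 110.7 N down at 1.895 m → arm 1.895 m, τ = 110.7 × 1.895 = 209.8 N·m clockwise.
Block: 21.7 × 9.8 = 212.7 N down at 1.37 m → arm 1.37 m, τ = 212.7 × 1.37 = 291.4 N·m clockwise.
Net load moment about support A = 501.2 N·m clockwise.
Reaction R at support B is upward at 3.79 m, arm 3.79 m → moment R × 3.79 counterclockwise.
Balancing moments: R × 3.79 = 501.2, giving R = 132 N.

R_B ≈ 132 N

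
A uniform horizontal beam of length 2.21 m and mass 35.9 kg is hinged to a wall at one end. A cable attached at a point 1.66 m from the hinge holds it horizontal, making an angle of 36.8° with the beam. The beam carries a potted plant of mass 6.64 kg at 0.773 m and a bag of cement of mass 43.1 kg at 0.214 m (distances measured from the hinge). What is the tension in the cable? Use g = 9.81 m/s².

Sum moments about the hinge (the unknown hinge reaction has zero arm there).
Beam weight: 35.9 × 9.81 = 352.2 N down at 1.105 m → arm 1.105 m, τ = 352.2 × 1.105 = 389.2 N·m clockwise.
Potted plant: 6.64 × 9.81 = 65.14 N down at 0.773 m → arm 0.773 m, τ = 65.14 × 0.773 = 50.35 N·m clockwise.
Bag of cement: 43.1 × 9.81 = 422.8 N down at 0.214 m → arm 0.214 m, τ = 422.8 × 0.214 = 90.48 N·m clockwise.
Total clockwise load moment = 530 N·m.
The cable tension T acts at 1.66 m; only its component perpendicular to the beam, T sinθ, produces torque. sin 36.8° = 0.599.
Στ = 0 ⇒ T × 1.66 × 0.599 = 530 ⇒ T = 530 / 0.9943 = 533 N.

T ≈ 533 N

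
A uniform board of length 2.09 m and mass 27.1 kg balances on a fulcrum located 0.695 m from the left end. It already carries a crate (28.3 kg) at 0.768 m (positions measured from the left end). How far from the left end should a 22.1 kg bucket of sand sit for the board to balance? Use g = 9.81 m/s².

Sum moments about the fulcrum (at 0.695 m from the left end) (the support reaction has zero arm there).
Beam weight: 27.1 × 9.81 = 265.9 N down at 1.045 m → arm 0.35 m, τ = 265.9 × 0.35 = 93.06 N·m clockwise.
Crate: 28.3 × 9.81 = 277.6 N down at 0.768 m → arm 0.073 m, τ = 277.6 × 0.073 = 20.26 N·m clockwise.
Net moment of existing loads = 113.3 N·m clockwise.
The bucket of sand weighs 22.1 × 9.81 = 216.8 N and must supply an equal counterclockwise moment, so its lever arm about the fulcrum is 113.3 / 216.8 = 0.523 m.
That puts it at 0.695 − 0.523 = 0.172 m from the left end.

x ≈ 0.172 m from the left end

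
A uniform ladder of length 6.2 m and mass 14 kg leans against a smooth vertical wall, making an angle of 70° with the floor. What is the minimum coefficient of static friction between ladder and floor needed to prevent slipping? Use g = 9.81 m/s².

Take moments about the foot of the ladder.
Ladder weight 14×9.81 = 137.3 N acts at 3.1 m along the ladder; its horizontal arm is 3.1·cos70° = 1.06 m → τ = 145.5 N·m clockwise.
Wall normal N acts horizontally at the top; its moment arm is the height L sinθ = 6.2·sin70° = 5.826 m, counterclockwise.
Balancing moments: N × 5.826 = 145.5, giving N = 24.97 N.
ΣFx = 0 ⇒ f = N_wall = 24.97 N. ΣFy = 0 ⇒ N_floor = 137.3 N.
μ_min = f / N_floor = 24.97 / 137.3 = 0.182.

μ_min ≈ 0.182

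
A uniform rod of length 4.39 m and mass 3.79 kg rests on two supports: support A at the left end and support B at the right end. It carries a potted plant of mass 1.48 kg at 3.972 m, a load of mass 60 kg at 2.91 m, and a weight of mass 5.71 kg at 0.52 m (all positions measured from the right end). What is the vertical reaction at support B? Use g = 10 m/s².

R_B ≈ 273 N

Choose support A as the axis so its reaction then has zero moment arm.
Beam weight: 3.79 × 10 = 37.9 N down at 2.195 m → arm 2.195 m, τ = 37.9 × 2.195 = 83.19 N·m clockwise.
Potted plant: 1.48 × 10 = 14.8 N down at 3.972 m → arm 0.418 m, τ = 14.8 × 0.418 = 6.186 N·m clockwise.
Load: 60 × 10 = 600 N down at 2.91 m → arm 1.48 m, τ = 600 × 1.48 = 888 N·m clockwise.
Weight: 5.71 × 10 = 57.1 N down at 0.52 m → arm 3.87 m, τ = 57.1 × 3.87 = 221 N·m clockwise.
Net load moment about support A = 1198 N·m clockwise.
Reaction R at support B is upward at 0 m, arm 4.39 m → moment R × 4.39 counterclockwise.
Setting net torque to zero: R × 4.39 = 1198 → R = 273 N.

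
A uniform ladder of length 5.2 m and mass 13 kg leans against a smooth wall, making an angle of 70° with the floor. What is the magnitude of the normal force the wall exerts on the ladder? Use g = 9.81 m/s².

Take moments about the foot of the ladder.
Ladder weight 13×9.81 = 127.5 N acts at 2.6 m along the ladder; its horizontal arm is 2.6·cos70° = 0.8893 m → τ = 113.4 N·m clockwise.
Wall normal N acts horizontally at the top; its moment arm is the height L sinθ = 5.2·sin70° = 4.886 m, counterclockwise.
Setting net torque to zero: N × 4.886 = 113.4 → N = 23.2 N.

N_wall ≈ 23.2 N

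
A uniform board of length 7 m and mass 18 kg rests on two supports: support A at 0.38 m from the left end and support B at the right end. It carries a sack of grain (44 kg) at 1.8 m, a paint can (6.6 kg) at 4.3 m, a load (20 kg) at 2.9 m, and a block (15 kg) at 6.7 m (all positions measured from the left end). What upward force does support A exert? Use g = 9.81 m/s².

Sum moments about support B (its reaction then has zero moment arm).
Beam weight: 18 × 9.81 = 176.6 N down at 3.5 m → arm 3.5 m, τ = 176.6 × 3.5 = 618.1 N·m counterclockwise.
Sack of grain: 44 × 9.81 = 431.6 N down at 1.8 m → arm 5.2 m, τ = 431.6 × 5.2 = 2244 N·m counterclockwise.
Paint can: 6.6 × 9.81 = 64.75 N down at 4.3 m → arm 2.7 m, τ = 64.75 × 2.7 = 174.8 N·m counterclockwise.
Load: 20 × 9.81 = 196.2 N down at 2.9 m → arm 4.1 m, τ = 196.2 × 4.1 = 804.4 N·m counterclockwise.
Block: 15 × 9.81 = 147.2 N down at 6.7 m → arm 0.3 m, τ = 147.2 × 0.3 = 44.16 N·m counterclockwise.
Net load moment about support B = 3885 N·m counterclockwise.
Reaction R at support A is upward at 0.38 m, arm 6.62 m → moment R × 6.62 clockwise.
Στ = 0 ⇒ R × 6.62 = 3885 ⇒ R = 587 N.

R_A ≈ 587 N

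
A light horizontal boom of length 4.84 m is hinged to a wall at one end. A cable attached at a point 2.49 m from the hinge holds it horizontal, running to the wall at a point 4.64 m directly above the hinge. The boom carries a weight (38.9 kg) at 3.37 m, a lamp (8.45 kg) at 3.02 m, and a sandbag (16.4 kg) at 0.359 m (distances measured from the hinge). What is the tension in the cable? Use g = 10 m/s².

T ≈ 741 N

Take moments about the hinge.
Weight: 38.9 × 10 = 389 N down at 3.37 m → arm 3.37 m, τ = 389 × 3.37 = 1311 N·m clockwise.
Lamp: 8.45 × 10 = 84.5 N down at 3.02 m → arm 3.02 m, τ = 84.5 × 3.02 = 255.2 N·m clockwise.
Sandbag: 16.4 × 10 = 164 N down at 0.359 m → arm 0.359 m, τ = 164 × 0.359 = 58.88 N·m clockwise.
Total clockwise load moment = 1625 N·m.
The cable tension T acts at 2.49 m; only its component perpendicular to the boom, T sinθ, produces torque. sinθ = h/√(h²+d²) = 4.64/√(4.64²+2.49²) = 0.8811.
Balancing moments: T × 2.49 × 0.8811 = 1625, giving T = 1625 / 2.194 = 741 N.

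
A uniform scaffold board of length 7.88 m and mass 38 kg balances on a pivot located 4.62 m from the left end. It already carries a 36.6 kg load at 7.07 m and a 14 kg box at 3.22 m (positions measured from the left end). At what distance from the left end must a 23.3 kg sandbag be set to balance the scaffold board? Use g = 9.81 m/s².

x ≈ 2.72 m from the left end

Choose the pivot (at 4.62 m from the left end) as the axis so the support reaction has zero arm there.
Beam weight: 38 × 9.81 = 372.8 N down at 3.94 m → arm 0.68 m, τ = 372.8 × 0.68 = 253.5 N·m counterclockwise.
Load: 36.6 × 9.81 = 359 N down at 7.07 m → arm 2.45 m, τ = 359 × 2.45 = 879.6 N·m clockwise.
Box: 14 × 9.81 = 137.3 N down at 3.22 m → arm 1.4 m, τ = 137.3 × 1.4 = 192.2 N·m counterclockwise.
Net moment of existing loads = 433.9 N·m clockwise.
The sandbag weighs 23.3 × 9.81 = 228.6 N and must supply an equal counterclockwise moment, so its lever arm about the pivot is 433.9 / 228.6 = 1.9 m.
That puts it at 4.62 − 1.9 = 2.72 m from the left end.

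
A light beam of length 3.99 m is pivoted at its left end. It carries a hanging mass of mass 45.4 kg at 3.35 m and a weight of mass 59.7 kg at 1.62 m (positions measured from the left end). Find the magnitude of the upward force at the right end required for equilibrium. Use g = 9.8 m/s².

F ≈ 611 N

Take moments about the left end.
Hanging mass: 45.4 × 9.8 = 444.9 N down at 3.35 m → arm 3.35 m, τ = 444.9 × 3.35 = 1490 N·m clockwise.
Weight: 59.7 × 9.8 = 585.1 N down at 1.62 m → arm 1.62 m, τ = 585.1 × 1.62 = 947.9 N·m clockwise.
Net moment of the loads = 2438 N·m clockwise.
The upward force F acts at the right end, arm 3.99 m, giving F × 3.99 counterclockwise.
Setting net torque to zero: F × 3.99 = 2438 → F = 2438 / 3.99 = 611 N.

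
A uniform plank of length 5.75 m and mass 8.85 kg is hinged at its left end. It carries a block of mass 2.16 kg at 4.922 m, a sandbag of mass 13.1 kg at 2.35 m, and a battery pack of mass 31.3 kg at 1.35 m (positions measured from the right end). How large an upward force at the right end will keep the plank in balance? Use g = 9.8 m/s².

Choose the left end as the axis so the unknown pivot reaction has zero arm there.
Beam weight: 8.85 × 9.8 = 86.73 N down at 2.875 m → arm 2.875 m, τ = 86.73 × 2.875 = 249.3 N·m clockwise.
Block: 2.16 × 9.8 = 21.17 N down at 4.922 m → arm 0.828 m, τ = 21.17 × 0.828 = 17.53 N·m clockwise.
Sandbag: 13.1 × 9.8 = 128.4 N down at 2.35 m → arm 3.4 m, τ = 128.4 × 3.4 = 436.6 N·m clockwise.
Battery pack: 31.3 × 9.8 = 306.7 N down at 1.35 m → arm 4.4 m, τ = 306.7 × 4.4 = 1349 N·m clockwise.
Net moment of the loads = 2052 N·m clockwise.
The upward force F acts at the right end, arm 5.75 m, giving F × 5.75 counterclockwise.
Balancing moments: F × 5.75 = 2052, giving F = 2052 / 5.75 = 357 N.

F ≈ 357 N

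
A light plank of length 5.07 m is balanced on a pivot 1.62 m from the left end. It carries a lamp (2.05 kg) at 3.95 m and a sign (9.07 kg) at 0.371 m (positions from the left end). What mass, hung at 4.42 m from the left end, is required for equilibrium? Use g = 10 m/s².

Take moments about the pivot (at 1.62 m from the left end).
Lamp: 2.05 × 10 = 20.5 N down at 3.95 m → arm 2.33 m, τ = 20.5 × 2.33 = 47.77 N·m clockwise.
Sign: 9.07 × 10 = 90.7 N down at 0.371 m → arm 1.249 m, τ = 90.7 × 1.249 = 113.3 N·m counterclockwise.
Net moment of known loads = 65.53 N·m counterclockwise.
An unknown mass m at 4.42 m has arm 2.8 m; its moment is m·g·2.8 clockwise.
Setting net torque to zero: m × 10 × 2.8 = 65.53 → m = 65.53 / (10 × 2.8) = 2.34 kg.

m ≈ 2.34 kg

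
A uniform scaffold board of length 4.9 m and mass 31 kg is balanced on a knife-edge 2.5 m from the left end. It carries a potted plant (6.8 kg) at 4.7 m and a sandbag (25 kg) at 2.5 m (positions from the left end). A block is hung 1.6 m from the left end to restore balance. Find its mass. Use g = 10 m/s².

m ≈ 14.9 kg

Choose the knife-edge (at 2.5 m from the left end) as the axis so the support reaction has zero arm there.
Beam weight: 31 × 10 = 310 N down at 2.45 m → arm 0.05 m, τ = 310 × 0.05 = 15.5 N·m counterclockwise.
Potted plant: 6.8 × 10 = 68 N down at 4.7 m → arm 2.2 m, τ = 68 × 2.2 = 149.6 N·m clockwise.
Sandbag: acts at the knife-edge, moment arm 0 → no torque.
Net moment of known loads = 134.1 N·m clockwise.
An unknown mass m at 1.6 m has arm 0.9 m; its moment is m·g·0.9 counterclockwise.
Στ = 0 ⇒ m × 10 × 0.9 = 134.1 ⇒ m = 134.1 / (10 × 0.9) = 14.9 kg.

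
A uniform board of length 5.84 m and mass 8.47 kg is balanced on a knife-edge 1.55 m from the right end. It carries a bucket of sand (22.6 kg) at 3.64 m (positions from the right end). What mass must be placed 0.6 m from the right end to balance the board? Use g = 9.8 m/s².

Choose the knife-edge (at 1.55 m from the right end) as the axis so the support reaction has zero arm there.
Beam weight: 8.47 × 9.8 = 83.01 N down at 2.92 m → arm 1.37 m, τ = 83.01 × 1.37 = 113.7 N·m counterclockwise.
Bucket of sand: 22.6 × 9.8 = 221.5 N down at 3.64 m → arm 2.09 m, τ = 221.5 × 2.09 = 462.9 N·m counterclockwise.
Net moment of known loads = 576.6 N·m counterclockwise.
An unknown mass m at 0.6 m has arm 0.95 m; its moment is m·g·0.95 clockwise.
Balancing moments: m × 9.8 × 0.95 = 576.6, giving m = 576.6 / (9.8 × 0.95) = 61.9 kg.

m ≈ 61.9 kg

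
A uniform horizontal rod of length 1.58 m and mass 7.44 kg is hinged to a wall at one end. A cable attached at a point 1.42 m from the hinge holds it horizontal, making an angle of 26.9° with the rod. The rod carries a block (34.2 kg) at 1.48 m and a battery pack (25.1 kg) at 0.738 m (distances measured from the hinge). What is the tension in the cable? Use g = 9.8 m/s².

About the hinge:
Beam weight: 7.44 × 9.8 = 72.91 N down at 0.79 m → arm 0.79 m, τ = 72.91 × 0.79 = 57.6 N·m clockwise.
Block: 34.2 × 9.8 = 335.2 N down at 1.48 m → arm 1.48 m, τ = 335.2 × 1.48 = 496.1 N·m clockwise.
Battery pack: 25.1 × 9.8 = 246 N down at 0.738 m → arm 0.738 m, τ = 246 × 0.738 = 181.5 N·m clockwise.
Total clockwise load moment = 735.2 N·m.
The cable tension T acts at 1.42 m; only its component perpendicular to the rod, T sinθ, produces torque. sin 26.9° = 0.4524.
Στ = 0 ⇒ T × 1.42 × 0.4524 = 735.2 ⇒ T = 735.2 / 0.6424 = 1140 N.

T ≈ 1140 N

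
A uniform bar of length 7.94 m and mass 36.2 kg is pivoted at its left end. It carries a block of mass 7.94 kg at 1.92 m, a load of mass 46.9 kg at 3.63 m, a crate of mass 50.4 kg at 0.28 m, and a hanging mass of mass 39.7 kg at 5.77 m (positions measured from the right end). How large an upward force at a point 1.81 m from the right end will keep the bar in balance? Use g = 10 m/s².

F ≈ 1410 N

Take moments about the left end.
Beam weight: 36.2 × 10 = 362 N down at 3.97 m → arm 3.97 m, τ = 362 × 3.97 = 1437 N·m clockwise.
Block: 7.94 × 10 = 79.4 N down at 1.92 m → arm 6.02 m, τ = 79.4 × 6.02 = 478 N·m clockwise.
Load: 46.9 × 10 = 469 N down at 3.63 m → arm 4.31 m, τ = 469 × 4.31 = 2021 N·m clockwise.
Crate: 50.4 × 10 = 504 N down at 0.28 m → arm 7.66 m, τ = 504 × 7.66 = 3861 N·m clockwise.
Hanging mass: 39.7 × 10 = 397 N down at 5.77 m → arm 2.17 m, τ = 397 × 2.17 = 861.5 N·m clockwise.
Net moment of the loads = 8658 N·m clockwise.
The upward force F acts at a point 1.81 m from the right end, arm 6.13 m, giving F × 6.13 counterclockwise.
Balancing moments: F × 6.13 = 8658, giving F = 8658 / 6.13 = 1410 N.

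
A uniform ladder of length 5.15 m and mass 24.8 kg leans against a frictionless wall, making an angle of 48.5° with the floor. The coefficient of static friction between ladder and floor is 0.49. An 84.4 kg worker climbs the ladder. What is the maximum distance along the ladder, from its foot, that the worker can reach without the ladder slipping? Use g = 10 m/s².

d ≈ 2.93 m

Sum moments about the foot of the ladder (the floor normal and friction both act there and drop out).
Ladder weight 24.8×10 = 248 N acts at 2.575 m along the ladder; its horizontal arm is 2.575·cos48.5° = 1.706 m → τ = 423.1 N·m clockwise.
Worker weight 84.4×10 = 844 N at distance d → arm d·cos48.5° → τ = 844·d·0.6626 clockwise.
Wall normal N at the top has arm L sinθ = 3.857 m counterclockwise, so Στ = 0 gives N·3.857 = 423.1 + 559.2·d.
ΣFy = 0 ⇒ N_floor = 1092 N, so the maximum friction is μ_s·N_floor = 0.49×1092 = 535.1 N. ΣFx = 0 ⇒ N_wall = f, so at the slipping point N = 535.1 N.
Substituting: 535.1×3.857 = 423.1 + 559.2·d ⇒ d = (2064 − 423.1) / 559.2 = 2.93 m.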